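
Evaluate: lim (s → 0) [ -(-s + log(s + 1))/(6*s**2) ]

Direct substitution gives 0/0.
Apply L'Hôpital: lim (-1 + 1/(s + 1))/(-12*s), still 0/0.
After 2 applications of L'Hôpital's rule the quotient is (-1/(s + 1)^2)/(-12); substituting s = 0 gives 1/12.

1/12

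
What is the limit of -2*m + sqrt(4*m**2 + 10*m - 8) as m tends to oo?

5/2

This has the form ∞ − ∞. Multiply and divide by the conjugate √(4*m^2 + 10*m - 8) + 2m.
That gives (10m - 8) / (√(4*m^2 + 10*m - 8) + 2m).
Divide numerator and denominator by m: the limit is 10/(2·2) = 5/2.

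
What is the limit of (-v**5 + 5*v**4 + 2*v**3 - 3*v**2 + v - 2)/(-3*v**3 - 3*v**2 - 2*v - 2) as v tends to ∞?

The numerator has higher degree (5 > 3); the quotient behaves like (-1/(-3))·v^2 for large |v|.
As v → +∞ this diverges to ∞.

∞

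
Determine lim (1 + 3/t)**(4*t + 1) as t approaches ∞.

e^(12)

The base → 1 and the exponent → ∞: a 1^∞ form.
Take logarithms: (4t + 1)·ln(1 + 3/t). Since ln(1+u) ~ u for small u, this behaves like (4t)·(3/t) → 12.
So the limit is e^(12).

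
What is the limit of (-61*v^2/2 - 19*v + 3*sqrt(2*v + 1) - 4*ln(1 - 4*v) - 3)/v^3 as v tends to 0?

Substitution gives 0/0 (the numerator vanishes to order 3).
Expand each term to order v^3: the coefficient of v^3 in 3·√(1 + 2v) is 3/2 and in -4·ln(1 - 4v) is 256/3.
Lower-order terms cancel with the polynomial part, so the numerator is (521/6)·v^3 + o(v^3), and the limit is (521/6)/(1) = 521/6.

521/6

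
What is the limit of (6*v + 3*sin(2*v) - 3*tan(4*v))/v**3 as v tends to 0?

Substitution gives 0/0 (the numerator vanishes to order 3).
Expand each term to order v^3: the coefficient of v^3 in 3·sin(2v) is -4 and in -3·tan(4v) is -64.
Lower-order terms cancel with the polynomial part, so the numerator is (-68)·v^3 + o(v^3), and the limit is (-68)/(1) = -68.

-68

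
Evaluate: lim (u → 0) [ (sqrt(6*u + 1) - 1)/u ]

3

A 0/0 form; rationalise with √(1 + 6u) + √1. This collapses the numerator to 6u, leaving 6/(√(1 + 6u) + √1) → 6/(2√1) = 3.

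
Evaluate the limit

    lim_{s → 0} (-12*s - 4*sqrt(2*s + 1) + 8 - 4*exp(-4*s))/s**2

Substitution gives 0/0; apply L'Hôpital's rule 2 times.
After differentiating numerator and denominator 2 times the quotient is (-64*e^(-4*s) + 4/(2*s + 1)^(3/2))/(2); at s = 0 this is -30.

-30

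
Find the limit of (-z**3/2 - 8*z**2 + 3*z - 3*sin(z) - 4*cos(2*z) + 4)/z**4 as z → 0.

Substitution gives 0/0 (the numerator vanishes to order 4).
Expand each term to order z^4: the coefficient of z^4 in -3·sin(z) is 0 and in -4·cos(2z) is -8/3.
Lower-order terms cancel with the polynomial part, so the numerator is (-8/3)·z^4 + o(z^4), and the limit is (-8/3)/(1) = -8/3.

-8/3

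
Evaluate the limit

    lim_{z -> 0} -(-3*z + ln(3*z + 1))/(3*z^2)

3/2

Direct substitution gives 0/0.
Apply L'Hôpital: lim (-3 + 3/(3*z + 1))/(-6*z), still 0/0.
After 2 applications of L'Hôpital's rule the quotient is (-9/(3*z + 1)^2)/(-6); substituting z = 0 gives 3/2.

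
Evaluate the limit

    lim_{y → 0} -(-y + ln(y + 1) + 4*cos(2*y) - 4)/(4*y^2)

Substitution gives 0/0 (the numerator vanishes to order 2).
Expand each term to order y^2: the coefficient of y^2 in 4·cos(2y) is -8 and in ln(1 + y) is -1/2.
Lower-order terms cancel with the polynomial part, so the numerator is (-17/2)·y^2 + o(y^2), and the limit is (-17/2)/(-4) = 17/8.

17/8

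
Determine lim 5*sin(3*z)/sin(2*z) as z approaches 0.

15/2

Substitution gives 0/0.
Divide numerator and denominator by z: sin(3z)/z → 3 and sin(2z)/z → 2, so the limit is 5·3/2 = 15/2.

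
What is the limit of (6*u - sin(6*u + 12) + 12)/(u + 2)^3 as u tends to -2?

36

Direct substitution gives 0/0.
Apply L'Hôpital: lim (6 - 6*cos(6*u + 12))/(3*(u + 2)^2), still 0/0.
Apply L'Hôpital: lim (36*sin(6*u + 12))/(6*u + 12), still 0/0.
After 3 applications of L'Hôpital's rule the quotient is (216*cos(6*u + 12))/(6); substituting u = -2 gives 36.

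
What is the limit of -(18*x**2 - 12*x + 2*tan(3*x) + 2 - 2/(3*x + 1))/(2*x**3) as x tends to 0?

Substitution gives 0/0 (the numerator vanishes to order 3).
Expand each term to order x^3: the coefficient of x^3 in -2·1/(1 + 3x) is 54 and in 2·tan(3x) is 18.
Lower-order terms cancel with the polynomial part, so the numerator is (72)·x^3 + o(x^3), and the limit is (72)/(-2) = -36.

-36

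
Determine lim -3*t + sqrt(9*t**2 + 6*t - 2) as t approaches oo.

This has the form ∞ − ∞. Multiply and divide by the conjugate √(9*t^2 + 6*t - 2) + 3t.
That gives (6t - 2) / (√(9*t^2 + 6*t - 2) + 3t).
Divide numerator and denominator by t: the limit is 6/(2·3) = 1.

1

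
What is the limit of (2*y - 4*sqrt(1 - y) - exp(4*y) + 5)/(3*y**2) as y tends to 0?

Substitution gives 0/0; apply L'Hôpital's rule 2 times.
After differentiating numerator and denominator 2 times the quotient is (-16*e^(4*y) + (1 - y)^(-3/2))/(6); at y = 0 this is -5/2.

-5/2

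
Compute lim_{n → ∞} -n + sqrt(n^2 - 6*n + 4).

-3

An ∞ − ∞ form. Rationalising with the conjugate, the difference becomes (-6n + 4) / (√(n^2 - 6*n + 4) + n).
For large n the denominator behaves like 2·n, so the quotient tends to -6/2 = -3.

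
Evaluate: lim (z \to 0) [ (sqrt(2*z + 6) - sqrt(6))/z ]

√(6)/6

A 0/0 form; rationalise with √(6 + 2z) + √6. This collapses the numerator to 2z, leaving 2/(√(6 + 2z) + √6) → 2/(2√6) = √(6)/6.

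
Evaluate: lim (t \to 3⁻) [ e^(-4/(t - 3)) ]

∞

As t → 3⁻, -4/(t - 3) → +∞, so e^(-4/(t - 3)) → ∞.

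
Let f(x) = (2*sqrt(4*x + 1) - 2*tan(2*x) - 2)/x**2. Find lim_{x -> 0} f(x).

Substitution gives 0/0 (the numerator vanishes to order 2).
Expand each term to order x^2: the coefficient of x^2 in -2·tan(2x) is 0 and in 2·√(1 + 4x) is -4.
Lower-order terms cancel with the polynomial part, so the numerator is (-4)·x^2 + o(x^2), and the limit is (-4)/(1) = -4.

-4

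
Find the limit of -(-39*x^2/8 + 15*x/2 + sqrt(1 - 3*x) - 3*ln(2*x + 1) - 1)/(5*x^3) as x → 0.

31/16

Substitution gives 0/0 (the numerator vanishes to order 3).
Expand each term to order x^3: the coefficient of x^3 in √(1 - 3x) is -27/16 and in -3·ln(1 + 2x) is -8.
Lower-order terms cancel with the polynomial part, so the numerator is (-155/16)·x^3 + o(x^3), and the limit is (-155/16)/(-5) = 31/16.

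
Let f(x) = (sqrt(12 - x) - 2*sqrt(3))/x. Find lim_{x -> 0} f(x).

A 0/0 form; rationalise with √(12 - x) + √12. This collapses the numerator to -x, leaving -1/(√(12 - x) + √12) → -1/(2√12) = -√(3)/12.

-√(3)/12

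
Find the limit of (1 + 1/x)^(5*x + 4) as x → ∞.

The base → 1 and the exponent → ∞: a 1^∞ form.
Take logarithms: (5x + 4)·ln(1 + 1/x). Since ln(1+u) ~ u for small u, this behaves like (5x)·(1/x) → 5.
So the limit is e^(5).

e^(5)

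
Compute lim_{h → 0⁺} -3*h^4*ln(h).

0

This is a 0·(−∞) form. Rewrite as -3·ln(h) / h^(−4) and apply L'Hôpital:
the derivative quotient is -3·(1/h) / (−4·h^(−5)) = (3/4)·h^4 → 0.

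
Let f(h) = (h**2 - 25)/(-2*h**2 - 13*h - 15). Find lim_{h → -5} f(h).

-10/7

Since h = -5 makes numerator and denominator zero, (h + 5) divides both.
Cancelling it gives (h - 5)/(-2*h - 3); now plug in h = -5 to get -10/7.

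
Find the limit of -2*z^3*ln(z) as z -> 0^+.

0

This is a 0·(−∞) form. Rewrite as -2·ln(z) / z^(−3) and apply L'Hôpital:
the derivative quotient is -2·(1/z) / (−3·z^(−4)) = (2/3)·z^3 → 0.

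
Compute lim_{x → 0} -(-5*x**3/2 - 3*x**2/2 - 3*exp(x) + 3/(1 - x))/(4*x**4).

-23/32

Substitution gives 0/0; apply L'Hôpital's rule 4 times.
After differentiating numerator and denominator 4 times the quotient is (-3*e^(x) - 72/(x - 1)^5)/(-96); at x = 0 this is -23/32.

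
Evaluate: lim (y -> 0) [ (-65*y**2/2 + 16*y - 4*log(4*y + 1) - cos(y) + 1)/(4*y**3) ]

Substitution gives 0/0; apply L'Hôpital's rule 3 times.
After differentiating numerator and denominator 3 times the quotient is (-sin(y) - 512/(4*y + 1)^3)/(24); at y = 0 this is -64/3.

-64/3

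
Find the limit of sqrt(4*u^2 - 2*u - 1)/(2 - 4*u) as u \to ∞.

For large |u|, √(4*u^2 - 2*u - 1) ≈ √4·|u| and the denominator ≈ -4u.
Since u → +∞, |u| = u, giving √4/(-4) = -1/2.

-1/2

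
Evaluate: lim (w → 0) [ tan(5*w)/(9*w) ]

5/9

Substitution gives 0/0.
Since tan(u)/u → 1 as u → 0, tan(5w)/(5w) → 1 and the limit is 5/9.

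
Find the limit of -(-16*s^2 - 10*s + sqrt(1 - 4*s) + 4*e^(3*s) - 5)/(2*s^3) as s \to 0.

-7

Substitution gives 0/0; apply L'Hôpital's rule 3 times.
After differentiating numerator and denominator 3 times the quotient is (108*e^(3*s) - 24/(1 - 4*s)^(5/2))/(-12); at s = 0 this is -7.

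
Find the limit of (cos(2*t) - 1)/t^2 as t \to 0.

Direct substitution gives 0/0.
Apply L'Hôpital: lim (-2*sin(2*t))/(2*t), still 0/0.
After 2 applications of L'Hôpital's rule the quotient is (-4*cos(2*t))/(2); substituting t = 0 gives -2.

-2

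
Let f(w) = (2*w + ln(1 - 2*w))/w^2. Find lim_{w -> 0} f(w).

Direct substitution gives 0/0.
Apply L'Hôpital: lim (2 - 2/(1 - 2*w))/(2*w), still 0/0.
After 2 applications of L'Hôpital's rule the quotient is (-4/(1 - 2*w)^2)/(2); substituting w = 0 gives -2.

-2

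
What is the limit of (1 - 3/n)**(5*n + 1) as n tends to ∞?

Write it as [(1 - 3/n)^n]^(5) · (1 - 3/n)^(1). The bracketed term tends to e^(-3) and the second factor to 1, so the limit is e^(-15).

e^(-15)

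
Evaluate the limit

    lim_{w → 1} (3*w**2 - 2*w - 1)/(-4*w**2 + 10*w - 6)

At w = 1 both the top and bottom vanish — a removable singularity. Factoring out (w - 1) from each leaves (3*w + 1)/(6 - 4*w), which at w = 1 equals 2.

2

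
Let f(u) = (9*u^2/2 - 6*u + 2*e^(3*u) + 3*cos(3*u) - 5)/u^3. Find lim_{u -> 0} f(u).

9

Substitution gives 0/0; apply L'Hôpital's rule 3 times.
After differentiating numerator and denominator 3 times the quotient is (54*e^(3*u) + 81*sin(3*u))/(6); at u = 0 this is 9.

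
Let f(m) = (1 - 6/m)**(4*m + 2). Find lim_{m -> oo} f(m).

Write it as [(1 - 6/m)^m]^(4) · (1 - 6/m)^(2). The bracketed term tends to e^(-6) and the second factor to 1, so the limit is e^(-24).

e^(-24)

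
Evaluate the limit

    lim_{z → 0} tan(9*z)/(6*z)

Substitution gives 0/0.
Since tan(u)/u → 1 as u → 0, tan(9z)/(9z) → 1 and the limit is 9/6 = 3/2.

3/2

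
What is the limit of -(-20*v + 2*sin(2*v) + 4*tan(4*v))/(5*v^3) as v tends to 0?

Substitution gives 0/0 (the numerator vanishes to order 3).
Expand each term to order v^3: the coefficient of v^3 in 2·sin(2v) is -8/3 and in 4·tan(4v) is 256/3.
Lower-order terms cancel with the polynomial part, so the numerator is (248/3)·v^3 + o(v^3), and the limit is (248/3)/(-5) = -248/15.

-248/15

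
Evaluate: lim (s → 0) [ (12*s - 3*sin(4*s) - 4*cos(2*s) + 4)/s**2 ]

8

Substitution gives 0/0 (the numerator vanishes to order 2).
Expand each term to order s^2: the coefficient of s^2 in -3·sin(4s) is 0 and in -4·cos(2s) is 8.
Lower-order terms cancel with the polynomial part, so the numerator is (8)·s^2 + o(s^2), and the limit is (8)/(1) = 8.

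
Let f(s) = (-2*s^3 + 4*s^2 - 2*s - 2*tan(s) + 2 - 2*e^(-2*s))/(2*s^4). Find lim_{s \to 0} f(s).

-2/3

Substitution gives 0/0; apply L'Hôpital's rule 4 times.
After differentiating numerator and denominator 4 times the quotient is (16*tan(s)/cos(s)^2 - 48*tan(s)/cos(s)^4 - 32*e^(-2*s))/(48); at s = 0 this is -2/3.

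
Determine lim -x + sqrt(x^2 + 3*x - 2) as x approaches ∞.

3/2

This has the form ∞ − ∞. Multiply and divide by the conjugate √(x^2 + 3*x - 2) + x.
That gives (3x - 2) / (√(x^2 + 3*x - 2) + x).
Divide numerator and denominator by x: the limit is 3/(2·1) = 3/2.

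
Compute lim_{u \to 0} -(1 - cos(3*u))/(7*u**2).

Substitution gives 0/0.
Use (1 − cos θ)/θ² → 1/2 with θ = 3u: the limit is 3²/(2·(-7)) = -9/14.

-9/14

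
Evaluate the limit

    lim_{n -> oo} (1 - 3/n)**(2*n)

Write it as [(1 - 3/n)^n]^(2) · (1 - 3/n)^(0). The bracketed term tends to e^(-3) and the second factor to 1, so the limit is e^(-6).

e^(-6)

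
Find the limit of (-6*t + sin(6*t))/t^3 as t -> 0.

Direct substitution gives 0/0.
Apply L'Hôpital: lim (6*cos(6*t) - 6)/(3*t^2), still 0/0.
Apply L'Hôpital: lim (-36*sin(6*t))/(6*t), still 0/0.
After 3 applications of L'Hôpital's rule the quotient is (-216*cos(6*t))/(6); substituting t = 0 gives -36.

-36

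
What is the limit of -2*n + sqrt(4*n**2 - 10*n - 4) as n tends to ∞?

-5/2

An ∞ − ∞ form. Rationalising with the conjugate, the difference becomes (-10n - 4) / (√(4*n^2 - 10*n - 4) + 2n).
For large n the denominator behaves like 2·2n, so the quotient tends to -10/4 = -5/2.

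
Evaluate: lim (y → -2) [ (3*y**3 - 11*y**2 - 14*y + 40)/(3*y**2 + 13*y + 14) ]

66

Since y = -2 makes numerator and denominator zero, (y + 2) divides both.
Cancelling it gives (3*y^2 - 17*y + 20)/(3*y + 7); now plug in y = -2 to get 66.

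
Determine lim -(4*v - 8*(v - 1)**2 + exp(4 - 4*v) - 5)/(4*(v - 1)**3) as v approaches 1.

Direct substitution gives 0/0.
Apply L'Hôpital: lim (-16*v - 4*e^(4 - 4*v) + 20)/(-12*(v - 1)^2), still 0/0.
Apply L'Hôpital: lim (16*e^(4 - 4*v) - 16)/(24 - 24*v), still 0/0.
After 3 applications of L'Hôpital's rule the quotient is (-64*e^(4 - 4*v))/(-24); substituting v = 1 gives 8/3.

8/3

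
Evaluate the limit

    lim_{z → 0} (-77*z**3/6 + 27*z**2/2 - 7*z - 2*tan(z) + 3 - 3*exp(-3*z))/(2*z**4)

Substitution gives 0/0 (the numerator vanishes to order 4).
Expand each term to order z^4: the coefficient of z^4 in -2·tan(z) is 0 and in -3·e^(-3z) is -81/8.
Lower-order terms cancel with the polynomial part, so the numerator is (-81/8)·z^4 + o(z^4), and the limit is (-81/8)/(2) = -81/16.

-81/16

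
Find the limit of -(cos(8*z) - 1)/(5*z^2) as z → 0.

32/5

Direct substitution gives 0/0.
Apply L'Hôpital: lim (-8*sin(8*z))/(-10*z), still 0/0.
After 2 applications of L'Hôpital's rule the quotient is (-64*cos(8*z))/(-10); substituting z = 0 gives 32/5.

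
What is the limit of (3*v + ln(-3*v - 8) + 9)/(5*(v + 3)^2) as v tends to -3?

-9/10

Direct substitution gives 0/0.
Apply L'Hôpital: lim (3 - 3/(-3*v - 8))/(10*v + 30), still 0/0.
After 2 applications of L'Hôpital's rule the quotient is (-9/(-3*v - 8)^2)/(10); substituting v = -3 gives -9/10.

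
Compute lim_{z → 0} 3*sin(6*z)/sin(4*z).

Substitution gives 0/0.
Divide numerator and denominator by z: sin(6z)/z → 6 and sin(4z)/z → 4, so the limit is 3·6/4 = 9/2.

9/2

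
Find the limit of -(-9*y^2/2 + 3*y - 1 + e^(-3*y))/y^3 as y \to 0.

9/2

Direct substitution gives 0/0.
Apply L'Hôpital: lim (-9*y + 3 - 3*e^(-3*y))/(-3*y^2), still 0/0.
Apply L'Hôpital: lim (-9 + 9*e^(-3*y))/(-6*y), still 0/0.
After 3 applications of L'Hôpital's rule the quotient is (-27*e^(-3*y))/(-6); substituting y = 0 gives 9/2.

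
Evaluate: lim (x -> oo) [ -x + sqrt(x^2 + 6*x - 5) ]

3

This has the form ∞ − ∞. Multiply and divide by the conjugate √(x^2 + 6*x - 5) + x.
That gives (6x - 5) / (√(x^2 + 6*x - 5) + x).
Divide numerator and denominator by x: the limit is 6/(2·1) = 3.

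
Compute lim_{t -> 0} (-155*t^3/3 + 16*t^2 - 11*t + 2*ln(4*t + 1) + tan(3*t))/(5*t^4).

-128/5

Substitution gives 0/0 (the numerator vanishes to order 4).
Expand each term to order t^4: the coefficient of t^4 in tan(3t) is 0 and in 2·ln(1 + 4t) is -128.
Lower-order terms cancel with the polynomial part, so the numerator is (-128)·t^4 + o(t^4), and the limit is (-128)/(5) = -128/5.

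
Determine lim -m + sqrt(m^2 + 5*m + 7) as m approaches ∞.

5/2

This has the form ∞ − ∞. Multiply and divide by the conjugate √(m^2 + 5*m + 7) + m.
That gives (5m + 7) / (√(m^2 + 5*m + 7) + m).
Divide numerator and denominator by m: the limit is 5/(2·1) = 5/2.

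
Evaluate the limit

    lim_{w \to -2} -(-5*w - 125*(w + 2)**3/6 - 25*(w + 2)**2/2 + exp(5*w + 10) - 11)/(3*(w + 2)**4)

-625/72

Direct substitution gives 0/0.
Apply L'Hôpital: lim (-25*w - 125*(w + 2)^2/2 + 5*e^(5*w + 10) - 55)/(-12*(w + 2)^3), still 0/0.
Apply L'Hôpital: lim (-125*w + 25*e^(5*w + 10) - 275)/(-36*(w + 2)^2), still 0/0.
Apply L'Hôpital: lim (125*e^(5*w + 10) - 125)/(-72*w - 144), still 0/0.
After 4 applications of L'Hôpital's rule the quotient is (625*e^(5*w + 10))/(-72); substituting w = -2 gives -625/72.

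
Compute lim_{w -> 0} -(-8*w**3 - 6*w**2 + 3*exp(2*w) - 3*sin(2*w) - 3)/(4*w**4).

Substitution gives 0/0; apply L'Hôpital's rule 4 times.
After differentiating numerator and denominator 4 times the quotient is (48*e^(2*w) - 48*sin(2*w))/(-96); at w = 0 this is -1/2.

-1/2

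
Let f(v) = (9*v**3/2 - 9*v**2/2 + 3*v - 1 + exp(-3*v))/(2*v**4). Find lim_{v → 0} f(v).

27/16

Direct substitution gives 0/0.
Apply L'Hôpital: lim (27*v^2/2 - 9*v + 3 - 3*e^(-3*v))/(8*v^3), still 0/0.
Apply L'Hôpital: lim (27*v - 9 + 9*e^(-3*v))/(24*v^2), still 0/0.
Apply L'Hôpital: lim (27 - 27*e^(-3*v))/(48*v), still 0/0.
After 4 applications of L'Hôpital's rule the quotient is (81*e^(-3*v))/(48); substituting v = 0 gives 27/16.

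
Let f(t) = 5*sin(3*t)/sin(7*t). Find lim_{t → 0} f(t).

15/7

Substitution gives 0/0.
Divide numerator and denominator by t: sin(3t)/t → 3 and sin(7t)/t → 7, so the limit is 5·3/7 = 15/7.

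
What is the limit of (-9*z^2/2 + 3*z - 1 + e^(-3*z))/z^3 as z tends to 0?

Direct substitution gives 0/0.
Apply L'Hôpital: lim (-9*z + 3 - 3*e^(-3*z))/(3*z^2), still 0/0.
Apply L'Hôpital: lim (-9 + 9*e^(-3*z))/(6*z), still 0/0.
After 3 applications of L'Hôpital's rule the quotient is (-27*e^(-3*z))/(6); substituting z = 0 gives -9/2.

-9/2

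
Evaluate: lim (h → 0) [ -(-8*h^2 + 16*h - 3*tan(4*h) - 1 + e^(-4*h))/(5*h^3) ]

224/15

Substitution gives 0/0; apply L'Hôpital's rule 3 times.
After differentiating numerator and denominator 3 times the quotient is (-768*tan(4*h)^2/cos(4*h)^2 - 384/cos(4*h)^4 - 64*e^(-4*h))/(-30); at h = 0 this is 224/15.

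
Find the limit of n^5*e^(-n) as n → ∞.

0

Write as n^5/e^{1n}, an ∞/∞ form.
Exponential growth dominates any polynomial, so repeated L'Hôpital (or the standard result) gives 0.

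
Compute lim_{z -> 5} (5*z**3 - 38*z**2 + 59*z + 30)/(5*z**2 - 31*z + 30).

Direct substitution gives 0/0, so factor. Both numerator and denominator have (z - 5) as a factor.
After cancelling, the expression reduces to (5*z^2 - 13*z - 6)/(5*z - 6).
Substituting z = 5 gives 54/19.

54/19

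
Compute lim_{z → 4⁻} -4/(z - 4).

∞

As z → 4⁻, (z - 4) → 0⁻, so (z - 4)^1 → 0⁻ and -4/(z - 4)^1 → ∞.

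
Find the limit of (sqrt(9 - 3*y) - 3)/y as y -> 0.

-1/2

Substitution gives 0/0. Multiply numerator and denominator by the conjugate √(9 - 3y) + √9.
The numerator becomes (9 - 3y) − 9 = -3y, so the expression simplifies to -3/(√(9 - 3y) + √9).
Letting y → 0 gives -3/(2√9) = -1/2.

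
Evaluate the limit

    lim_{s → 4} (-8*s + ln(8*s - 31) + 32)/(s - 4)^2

Direct substitution gives 0/0.
Apply L'Hôpital: lim (-8 + 8/(8*s - 31))/(2*s - 8), still 0/0.
After 2 applications of L'Hôpital's rule the quotient is (-64/(8*s - 31)^2)/(2); substituting s = 4 gives -32.

-32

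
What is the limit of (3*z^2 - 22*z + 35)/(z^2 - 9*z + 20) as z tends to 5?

8

Direct substitution gives 0/0, so factor. Both numerator and denominator have (z - 5) as a factor.
After cancelling, the expression reduces to (3*z - 7)/(z - 4).
Substituting z = 5 gives 8.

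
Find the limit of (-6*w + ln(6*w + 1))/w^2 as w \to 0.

Direct substitution gives 0/0.
Apply L'Hôpital: lim (-6 + 6/(6*w + 1))/(2*w), still 0/0.
After 2 applications of L'Hôpital's rule the quotient is (-36/(6*w + 1)^2)/(2); substituting w = 0 gives -18.

-18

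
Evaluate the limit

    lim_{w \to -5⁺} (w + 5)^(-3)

As w → -5⁺, (w + 5) → 0⁺, so (w + 5)^3 → 0⁺ and 1/(w + 5)^3 → ∞.

∞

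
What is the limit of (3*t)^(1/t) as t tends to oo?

Base → ∞ and exponent → 0: an ∞^0 form.
Take logs: (1/t)·ln(3·t^1) = (ln 3 + 1·ln t)/t → 0.
So the limit is e^0 = 1.

1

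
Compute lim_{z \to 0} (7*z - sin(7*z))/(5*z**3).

343/30

Direct substitution gives 0/0.
Apply L'Hôpital: lim (7 - 7*cos(7*z))/(15*z^2), still 0/0.
Apply L'Hôpital: lim (49*sin(7*z))/(30*z), still 0/0.
After 3 applications of L'Hôpital's rule the quotient is (343*cos(7*z))/(30); substituting z = 0 gives 343/30.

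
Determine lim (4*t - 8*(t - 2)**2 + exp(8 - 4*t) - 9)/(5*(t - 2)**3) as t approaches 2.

Direct substitution gives 0/0.
Apply L'Hôpital: lim (-16*t - 4*e^(8 - 4*t) + 36)/(15*(t - 2)^2), still 0/0.
Apply L'Hôpital: lim (16*e^(8 - 4*t) - 16)/(30*t - 60), still 0/0.
After 3 applications of L'Hôpital's rule the quotient is (-64*e^(8 - 4*t))/(30); substituting t = 2 gives -32/15.

-32/15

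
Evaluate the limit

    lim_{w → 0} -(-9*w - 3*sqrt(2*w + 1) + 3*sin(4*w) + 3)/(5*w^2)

Substitution gives 0/0 (the numerator vanishes to order 2).
Expand each term to order w^2: the coefficient of w^2 in -3·√(1 + 2w) is 3/2 and in 3·sin(4w) is 0.
Lower-order terms cancel with the polynomial part, so the numerator is (3/2)·w^2 + o(w^2), and the limit is (3/2)/(-5) = -3/10.

-3/10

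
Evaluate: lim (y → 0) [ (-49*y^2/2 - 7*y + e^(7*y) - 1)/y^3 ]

Direct substitution gives 0/0.
Apply L'Hôpital: lim (-49*y + 7*e^(7*y) - 7)/(3*y^2), still 0/0.
Apply L'Hôpital: lim (49*e^(7*y) - 49)/(6*y), still 0/0.
After 3 applications of L'Hôpital's rule the quotient is (343*e^(7*y))/(6); substituting y = 0 gives 343/6.

343/6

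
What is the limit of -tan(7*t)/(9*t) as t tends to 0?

-7/9

Substitution gives 0/0.
Since tan(u)/u → 1 as u → 0, tan(7t)/(7t) → 1 and the limit is 7/(-9) = -7/9.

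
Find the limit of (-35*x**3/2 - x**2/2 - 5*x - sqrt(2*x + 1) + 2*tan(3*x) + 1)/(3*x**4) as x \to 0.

Substitution gives 0/0; apply L'Hôpital's rule 4 times.
After differentiating numerator and denominator 4 times the quotient is (3888*tan(3*x)^3/cos(3*x)^2 + 2592*tan(3*x)/cos(3*x)^2 + 15/(2*x + 1)^(7/2))/(72); at x = 0 this is 5/24.

5/24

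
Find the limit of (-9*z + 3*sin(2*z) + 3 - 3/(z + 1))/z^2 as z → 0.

-3

Substitution gives 0/0 (the numerator vanishes to order 2).
Expand each term to order z^2: the coefficient of z^2 in 3·sin(2z) is 0 and in -3·1/(1 + z) is -3.
Lower-order terms cancel with the polynomial part, so the numerator is (-3)·z^2 + o(z^2), and the limit is (-3)/(1) = -3.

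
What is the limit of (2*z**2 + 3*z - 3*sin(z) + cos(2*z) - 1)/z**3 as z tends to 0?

Substitution gives 0/0; apply L'Hôpital's rule 3 times.
After differentiating numerator and denominator 3 times the quotient is ((16*sin(z) + 3)*cos(z))/(6); at z = 0 this is 1/2.

1/2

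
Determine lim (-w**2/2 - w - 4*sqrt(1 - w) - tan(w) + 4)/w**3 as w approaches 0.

Substitution gives 0/0; apply L'Hôpital's rule 3 times.
After differentiating numerator and denominator 3 times the quotient is (4/cos(w)^2 - 6/cos(w)^4 + 3/(2*(1 - w)^(5/2)))/(6); at w = 0 this is -1/12.

-1/12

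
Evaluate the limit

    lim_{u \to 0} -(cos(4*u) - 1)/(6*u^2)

4/3

Direct substitution gives 0/0.
Apply L'Hôpital: lim (-4*sin(4*u))/(-12*u), still 0/0.
After 2 applications of L'Hôpital's rule the quotient is (-16*cos(4*u))/(-12); substituting u = 0 gives 4/3.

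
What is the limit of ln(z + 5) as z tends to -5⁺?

As z → -5⁺, z + 5 → 0⁺ and ln(z + 5) → −∞.
Multiplying by 1 gives -∞.

-∞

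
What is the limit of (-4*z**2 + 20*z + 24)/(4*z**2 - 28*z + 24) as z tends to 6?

-7/5

Direct substitution gives 0/0, so factor. Both numerator and denominator have (z - 6) as a factor.
After cancelling, the expression reduces to (-4*z - 4)/(4*z - 4).
Substituting z = 6 gives -7/5.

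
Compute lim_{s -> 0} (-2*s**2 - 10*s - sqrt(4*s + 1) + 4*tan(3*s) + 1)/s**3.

32

Substitution gives 0/0 (the numerator vanishes to order 3).
Expand each term to order s^3: the coefficient of s^3 in −√(1 + 4s) is -4 and in 4·tan(3s) is 36.
Lower-order terms cancel with the polynomial part, so the numerator is (32)·s^3 + o(s^3), and the limit is (32)/(1) = 32.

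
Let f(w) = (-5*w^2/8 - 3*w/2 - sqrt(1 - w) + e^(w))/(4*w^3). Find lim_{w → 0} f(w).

11/192

Substitution gives 0/0; apply L'Hôpital's rule 3 times.
After differentiating numerator and denominator 3 times the quotient is (e^(w) + 3/(8*(1 - w)^(5/2)))/(24); at w = 0 this is 11/192.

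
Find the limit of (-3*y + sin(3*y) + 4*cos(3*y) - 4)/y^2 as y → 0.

-18

Substitution gives 0/0; apply L'Hôpital's rule 2 times.
After differentiating numerator and denominator 2 times the quotient is (-9*sin(3*y) - 36*cos(3*y))/(2); at y = 0 this is -18.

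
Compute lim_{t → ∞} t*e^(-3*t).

Write as t^1/e^{3t}, an ∞/∞ form.
Exponential growth dominates any polynomial, so repeated L'Hôpital (or the standard result) gives 0.

0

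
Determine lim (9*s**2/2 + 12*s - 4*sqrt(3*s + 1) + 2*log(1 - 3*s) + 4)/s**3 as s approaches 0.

Substitution gives 0/0 (the numerator vanishes to order 3).
Expand each term to order s^3: the coefficient of s^3 in -4·√(1 + 3s) is -27/4 and in 2·ln(1 - 3s) is -18.
Lower-order terms cancel with the polynomial part, so the numerator is (-99/4)·s^3 + o(s^3), and the limit is (-99/4)/(1) = -99/4.

-99/4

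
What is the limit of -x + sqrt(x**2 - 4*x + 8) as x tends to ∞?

This has the form ∞ − ∞. Multiply and divide by the conjugate √(x^2 - 4*x + 8) + x.
That gives (-4x + 8) / (√(x^2 - 4*x + 8) + x).
Divide numerator and denominator by x: the limit is -4/(2·1) = -2.

-2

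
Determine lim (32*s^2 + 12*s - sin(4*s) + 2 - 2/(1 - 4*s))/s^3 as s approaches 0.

-352/3

Substitution gives 0/0 (the numerator vanishes to order 3).
Expand each term to order s^3: the coefficient of s^3 in −sin(4s) is 32/3 and in -2·1/(1 - 4s) is -128.
Lower-order terms cancel with the polynomial part, so the numerator is (-352/3)·s^3 + o(s^3), and the limit is (-352/3)/(1) = -352/3.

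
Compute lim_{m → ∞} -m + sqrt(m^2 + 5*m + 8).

5/2

This has the form ∞ − ∞. Multiply and divide by the conjugate √(m^2 + 5*m + 8) + m.
That gives (5m + 8) / (√(m^2 + 5*m + 8) + m).
Divide numerator and denominator by m: the limit is 5/(2·1) = 5/2.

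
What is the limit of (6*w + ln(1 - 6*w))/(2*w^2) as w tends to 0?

Direct substitution gives 0/0.
Apply L'Hôpital: lim (6 - 6/(1 - 6*w))/(4*w), still 0/0.
After 2 applications of L'Hôpital's rule the quotient is (-36/(1 - 6*w)^2)/(4); substituting w = 0 gives -9.

-9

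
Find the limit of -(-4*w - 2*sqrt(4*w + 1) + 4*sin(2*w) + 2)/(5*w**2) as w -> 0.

Substitution gives 0/0; apply L'Hôpital's rule 2 times.
After differentiating numerator and denominator 2 times the quotient is (-16*sin(2*w) + 8/(4*w + 1)^(3/2))/(-10); at w = 0 this is -4/5.

-4/5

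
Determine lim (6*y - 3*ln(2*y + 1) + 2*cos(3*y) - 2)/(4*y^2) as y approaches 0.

-3/4

Substitution gives 0/0 (the numerator vanishes to order 2).
Expand each term to order y^2: the coefficient of y^2 in -3·ln(1 + 2y) is 6 and in 2·cos(3y) is -9.
Lower-order terms cancel with the polynomial part, so the numerator is (-3)·y^2 + o(y^2), and the limit is (-3)/(4) = -3/4.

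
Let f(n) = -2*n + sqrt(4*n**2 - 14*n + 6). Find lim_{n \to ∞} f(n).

-7/2

An ∞ − ∞ form. Rationalising with the conjugate, the difference becomes (-14n + 6) / (√(4*n^2 - 14*n + 6) + 2n).
For large n the denominator behaves like 2·2n, so the quotient tends to -14/4 = -7/2.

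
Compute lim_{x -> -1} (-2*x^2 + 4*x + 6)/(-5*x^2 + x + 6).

8/11

Since x = -1 makes numerator and denominator zero, (x + 1) divides both.
Cancelling it gives (6 - 2*x)/(6 - 5*x); now plug in x = -1 to get 8/11.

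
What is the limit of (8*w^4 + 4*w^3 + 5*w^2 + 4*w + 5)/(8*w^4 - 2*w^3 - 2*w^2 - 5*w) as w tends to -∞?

1

Numerator and denominator both have degree 4.
Dividing every term by w^4, all lower-order terms vanish and the limit is the ratio of leading coefficients, 8/(8) = 1.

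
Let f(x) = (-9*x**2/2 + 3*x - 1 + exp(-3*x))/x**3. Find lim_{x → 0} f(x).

-9/2

Direct substitution gives 0/0.
Apply L'Hôpital: lim (-9*x + 3 - 3*e^(-3*x))/(3*x^2), still 0/0.
Apply L'Hôpital: lim (-9 + 9*e^(-3*x))/(6*x), still 0/0.
After 3 applications of L'Hôpital's rule the quotient is (-27*e^(-3*x))/(6); substituting x = 0 gives -9/2.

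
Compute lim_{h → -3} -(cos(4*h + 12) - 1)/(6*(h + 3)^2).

Direct substitution gives 0/0.
Apply L'Hôpital: lim (-4*sin(4*h + 12))/(-12*h - 36), still 0/0.
After 2 applications of L'Hôpital's rule the quotient is (-16*cos(4*h + 12))/(-12); substituting h = -3 gives 4/3.

4/3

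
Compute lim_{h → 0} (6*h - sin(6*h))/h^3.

Direct substitution gives 0/0.
Apply L'Hôpital: lim (6 - 6*cos(6*h))/(3*h^2), still 0/0.
Apply L'Hôpital: lim (36*sin(6*h))/(6*h), still 0/0.
After 3 applications of L'Hôpital's rule the quotient is (216*cos(6*h))/(6); substituting h = 0 gives 36.

36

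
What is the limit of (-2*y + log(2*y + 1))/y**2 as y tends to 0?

-2

Direct substitution gives 0/0.
Apply L'Hôpital: lim (-2 + 2/(2*y + 1))/(2*y), still 0/0.
After 2 applications of L'Hôpital's rule the quotient is (-4/(2*y + 1)^2)/(2); substituting y = 0 gives -2.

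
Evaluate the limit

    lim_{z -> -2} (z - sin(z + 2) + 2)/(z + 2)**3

Direct substitution gives 0/0.
Apply L'Hôpital: lim (1 - cos(z + 2))/(3*(z + 2)^2), still 0/0.
Apply L'Hôpital: lim (sin(z + 2))/(6*z + 12), still 0/0.
After 3 applications of L'Hôpital's rule the quotient is (cos(z + 2))/(6); substituting z = -2 gives 1/6.

1/6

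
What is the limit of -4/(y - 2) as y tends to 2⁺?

As y → 2⁺, (y - 2) → 0⁺, so (y - 2)^1 → 0⁺ and -4/(y - 2)^1 → -∞.

-∞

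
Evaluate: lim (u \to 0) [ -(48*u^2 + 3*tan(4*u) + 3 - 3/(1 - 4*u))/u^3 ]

128

Substitution gives 0/0; apply L'Hôpital's rule 3 times.
After differentiating numerator and denominator 3 times the quotient is (1152*tan(4*u)^2/cos(4*u)^2 + 384/cos(4*u)^2 - 1152/(4*u - 1)^4)/(-6); at u = 0 this is 128.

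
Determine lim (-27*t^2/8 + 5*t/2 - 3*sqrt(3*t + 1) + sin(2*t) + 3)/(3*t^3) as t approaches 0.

-307/144

Substitution gives 0/0; apply L'Hôpital's rule 3 times.
After differentiating numerator and denominator 3 times the quotient is (-8*cos(2*t) - 243/(8*(3*t + 1)^(5/2)))/(18); at t = 0 this is -307/144.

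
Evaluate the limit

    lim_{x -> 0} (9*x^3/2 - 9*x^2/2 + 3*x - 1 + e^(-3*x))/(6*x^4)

9/16

Direct substitution gives 0/0.
Apply L'Hôpital: lim (27*x^2/2 - 9*x + 3 - 3*e^(-3*x))/(24*x^3), still 0/0.
Apply L'Hôpital: lim (27*x - 9 + 9*e^(-3*x))/(72*x^2), still 0/0.
Apply L'Hôpital: lim (27 - 27*e^(-3*x))/(144*x), still 0/0.
After 4 applications of L'Hôpital's rule the quotient is (81*e^(-3*x))/(144); substituting x = 0 gives 9/16.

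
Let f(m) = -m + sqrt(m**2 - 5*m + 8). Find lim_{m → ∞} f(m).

This has the form ∞ − ∞. Multiply and divide by the conjugate √(m^2 - 5*m + 8) + m.
That gives (-5m + 8) / (√(m^2 - 5*m + 8) + m).
Divide numerator and denominator by m: the limit is -5/(2·1) = -5/2.

-5/2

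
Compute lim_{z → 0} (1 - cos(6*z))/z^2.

18

Substitution gives 0/0.
Use (1 − cos u)/u² → 1/2 with u = 6z: the limit is 6²/(2·1) = 18.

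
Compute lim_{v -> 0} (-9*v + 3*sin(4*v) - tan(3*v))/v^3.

Substitution gives 0/0 (the numerator vanishes to order 3).
Expand each term to order v^3: the coefficient of v^3 in 3·sin(4v) is -32 and in −tan(3v) is -9.
Lower-order terms cancel with the polynomial part, so the numerator is (-41)·v^3 + o(v^3), and the limit is (-41)/(1) = -41.

-41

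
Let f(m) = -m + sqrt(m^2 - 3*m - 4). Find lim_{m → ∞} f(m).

An ∞ − ∞ form. Rationalising with the conjugate, the difference becomes (-3m - 4) / (√(m^2 - 3*m - 4) + m).
For large m the denominator behaves like 2·m, so the quotient tends to -3/2 = -3/2.

-3/2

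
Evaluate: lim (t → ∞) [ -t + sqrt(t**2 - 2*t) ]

This has the form ∞ − ∞. Multiply and divide by the conjugate √(t^2 - 2*t) + t.
That gives (-2t) / (√(t^2 - 2*t) + t).
Divide numerator and denominator by t: the limit is -2/(2·1) = -1.

-1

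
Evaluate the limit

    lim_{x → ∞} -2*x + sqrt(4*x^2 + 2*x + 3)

This has the form ∞ − ∞. Multiply and divide by the conjugate √(4*x^2 + 2*x + 3) + 2x.
That gives (2x + 3) / (√(4*x^2 + 2*x + 3) + 2x).
Divide numerator and denominator by x: the limit is 2/(2·2) = 1/2.

1/2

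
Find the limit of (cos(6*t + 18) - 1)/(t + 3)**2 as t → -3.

-18

Direct substitution gives 0/0.
Apply L'Hôpital: lim (-6*sin(6*t + 18))/(2*t + 6), still 0/0.
After 2 applications of L'Hôpital's rule the quotient is (-36*cos(6*t + 18))/(2); substituting t = -3 gives -18.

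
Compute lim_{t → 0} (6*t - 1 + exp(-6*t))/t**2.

Direct substitution gives 0/0.
Apply L'Hôpital: lim (6 - 6*e^(-6*t))/(2*t), still 0/0.
After 2 applications of L'Hôpital's rule the quotient is (36*e^(-6*t))/(2); substituting t = 0 gives 18.

18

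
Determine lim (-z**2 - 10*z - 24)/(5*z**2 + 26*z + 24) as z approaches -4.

Direct substitution gives 0/0, so factor. Both numerator and denominator have (z + 4) as a factor.
After cancelling, the expression reduces to (-z - 6)/(5*z + 6).
Substituting z = -4 gives 1/7.

1/7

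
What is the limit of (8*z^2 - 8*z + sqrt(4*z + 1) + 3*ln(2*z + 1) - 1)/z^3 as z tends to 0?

Substitution gives 0/0 (the numerator vanishes to order 3).
Expand each term to order z^3: the coefficient of z^3 in √(1 + 4z) is 4 and in 3·ln(1 + 2z) is 8.
Lower-order terms cancel with the polynomial part, so the numerator is (12)·z^3 + o(z^3), and the limit is (12)/(1) = 12.

12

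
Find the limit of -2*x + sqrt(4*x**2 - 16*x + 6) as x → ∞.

This has the form ∞ − ∞. Multiply and divide by the conjugate √(4*x^2 - 16*x + 6) + 2x.
That gives (-16x + 6) / (√(4*x^2 - 16*x + 6) + 2x).
Divide numerator and denominator by x: the limit is -16/(2·2) = -4.

-4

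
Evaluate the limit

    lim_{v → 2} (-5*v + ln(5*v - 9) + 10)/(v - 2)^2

-25/2

Direct substitution gives 0/0.
Apply L'Hôpital: lim (-5 + 5/(5*v - 9))/(2*v - 4), still 0/0.
After 2 applications of L'Hôpital's rule the quotient is (-25/(5*v - 9)^2)/(2); substituting v = 2 gives -25/2.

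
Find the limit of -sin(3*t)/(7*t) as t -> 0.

Substitution gives 0/0.
Write it as (3/(-7))·sin(3t)/(3t); since sin(u)/u → 1, the limit is -3/7.

-3/7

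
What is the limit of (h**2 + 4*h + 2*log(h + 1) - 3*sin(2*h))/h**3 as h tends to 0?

Substitution gives 0/0 (the numerator vanishes to order 3).
Expand each term to order h^3: the coefficient of h^3 in -3·sin(2h) is 4 and in 2·ln(1 + h) is 2/3.
Lower-order terms cancel with the polynomial part, so the numerator is (14/3)·h^3 + o(h^3), and the limit is (14/3)/(1) = 14/3.

14/3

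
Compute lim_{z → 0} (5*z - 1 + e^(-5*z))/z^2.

25/2

Direct substitution gives 0/0.
Apply L'Hôpital: lim (5 - 5*e^(-5*z))/(2*z), still 0/0.
After 2 applications of L'Hôpital's rule the quotient is (25*e^(-5*z))/(2); substituting z = 0 gives 25/2.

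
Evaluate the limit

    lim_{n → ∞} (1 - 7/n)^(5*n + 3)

Write it as [(1 - 7/n)^n]^(5) · (1 - 7/n)^(3). The bracketed term tends to e^(-7) and the second factor to 1, so the limit is e^(-35).

e^(-35)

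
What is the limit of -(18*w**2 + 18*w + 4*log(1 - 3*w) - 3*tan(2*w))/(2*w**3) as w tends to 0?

Substitution gives 0/0; apply L'Hôpital's rule 3 times.
After differentiating numerator and denominator 3 times the quotient is (-96*tan(2*w)^2/cos(2*w)^2 - 48/cos(2*w)^4 + 216/(3*w - 1)^3)/(-12); at w = 0 this is 22.

22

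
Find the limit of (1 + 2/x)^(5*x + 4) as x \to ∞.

The base → 1 and the exponent → ∞: a 1^∞ form.
Take logarithms: (5x + 4)·ln(1 + 2/x). Since ln(1+u) ~ u for small u, this behaves like (5x)·(2/x) → 10.
So the limit is e^(10).

e^(10)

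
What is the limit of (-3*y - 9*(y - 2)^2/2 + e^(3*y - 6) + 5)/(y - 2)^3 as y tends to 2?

9/2

Direct substitution gives 0/0.
Apply L'Hôpital: lim (-9*y + 3*e^(3*y - 6) + 15)/(3*(y - 2)^2), still 0/0.
Apply L'Hôpital: lim (9*e^(3*y - 6) - 9)/(6*y - 12), still 0/0.
After 3 applications of L'Hôpital's rule the quotient is (27*e^(3*y - 6))/(6); substituting y = 2 gives 9/2.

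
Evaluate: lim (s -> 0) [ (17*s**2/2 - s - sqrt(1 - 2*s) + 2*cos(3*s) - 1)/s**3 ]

Substitution gives 0/0 (the numerator vanishes to order 3).
Expand each term to order s^3: the coefficient of s^3 in −√(1 - 2s) is 1/2 and in 2·cos(3s) is 0.
Lower-order terms cancel with the polynomial part, so the numerator is (1/2)·s^3 + o(s^3), and the limit is (1/2)/(1) = 1/2.

1/2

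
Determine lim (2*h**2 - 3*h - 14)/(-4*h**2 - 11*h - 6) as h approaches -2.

Direct substitution gives 0/0, so factor. Both numerator and denominator have (h + 2) as a factor.
After cancelling, the expression reduces to (2*h - 7)/(-4*h - 3).
Substituting h = -2 gives -11/5.

-11/5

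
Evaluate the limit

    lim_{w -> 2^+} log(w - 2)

-∞

As w → 2⁺, w - 2 → 0⁺ and ln(w - 2) → −∞.
Multiplying by 1 gives -∞.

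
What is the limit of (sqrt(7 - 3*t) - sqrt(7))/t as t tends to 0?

A 0/0 form; rationalise with √(7 - 3t) + √7. This collapses the numerator to -3t, leaving -3/(√(7 - 3t) + √7) → -3/(2√7) = -3*√(7)/14.

-3*√(7)/14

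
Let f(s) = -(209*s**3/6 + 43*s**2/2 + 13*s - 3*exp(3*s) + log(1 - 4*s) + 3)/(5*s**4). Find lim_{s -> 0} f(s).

593/40

Substitution gives 0/0; apply L'Hôpital's rule 4 times.
After differentiating numerator and denominator 4 times the quotient is (-243*e^(3*s) - 1536/(4*s - 1)^4)/(-120); at s = 0 this is 593/40.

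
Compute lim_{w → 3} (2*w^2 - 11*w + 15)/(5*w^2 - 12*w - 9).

Since w = 3 makes numerator and denominator zero, (w - 3) divides both.
Cancelling it gives (2*w - 5)/(5*w + 3); now plug in w = 3 to get 1/18.

1/18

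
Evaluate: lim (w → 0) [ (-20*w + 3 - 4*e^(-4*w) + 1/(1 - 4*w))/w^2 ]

-16

Substitution gives 0/0 (the numerator vanishes to order 2).
Expand each term to order w^2: the coefficient of w^2 in 1/(1 - 4w) is 16 and in -4·e^(-4w) is -32.
Lower-order terms cancel with the polynomial part, so the numerator is (-16)·w^2 + o(w^2), and the limit is (-16)/(1) = -16.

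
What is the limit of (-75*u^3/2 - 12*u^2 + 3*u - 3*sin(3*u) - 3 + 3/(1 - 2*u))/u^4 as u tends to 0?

48

Substitution gives 0/0 (the numerator vanishes to order 4).
Expand each term to order u^4: the coefficient of u^4 in 3·1/(1 - 2u) is 48 and in -3·sin(3u) is 0.
Lower-order terms cancel with the polynomial part, so the numerator is (48)·u^4 + o(u^4), and the limit is (48)/(1) = 48.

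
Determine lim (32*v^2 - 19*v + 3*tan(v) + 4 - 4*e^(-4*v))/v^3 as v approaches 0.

131/3

Substitution gives 0/0 (the numerator vanishes to order 3).
Expand each term to order v^3: the coefficient of v^3 in -4·e^(-4v) is 128/3 and in 3·tan(v) is 1.
Lower-order terms cancel with the polynomial part, so the numerator is (131/3)·v^3 + o(v^3), and the limit is (131/3)/(1) = 131/3.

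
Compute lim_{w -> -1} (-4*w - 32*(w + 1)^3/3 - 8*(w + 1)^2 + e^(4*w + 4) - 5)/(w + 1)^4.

Direct substitution gives 0/0.
Apply L'Hôpital: lim (-16*w - 32*(w + 1)^2 + 4*e^(4*w + 4) - 20)/(4*(w + 1)^3), still 0/0.
Apply L'Hôpital: lim (-64*w + 16*e^(4*w + 4) - 80)/(12*(w + 1)^2), still 0/0.
Apply L'Hôpital: lim (64*e^(4*w + 4) - 64)/(24*w + 24), still 0/0.
After 4 applications of L'Hôpital's rule the quotient is (256*e^(4*w + 4))/(24); substituting w = -1 gives 32/3.

32/3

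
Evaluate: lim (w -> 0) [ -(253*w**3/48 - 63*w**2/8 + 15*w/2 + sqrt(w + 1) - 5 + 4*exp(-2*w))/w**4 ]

-1009/384

Substitution gives 0/0; apply L'Hôpital's rule 4 times.
After differentiating numerator and denominator 4 times the quotient is (64*e^(-2*w) - 15/(16*(w + 1)^(7/2)))/(-24); at w = 0 this is -1009/384.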